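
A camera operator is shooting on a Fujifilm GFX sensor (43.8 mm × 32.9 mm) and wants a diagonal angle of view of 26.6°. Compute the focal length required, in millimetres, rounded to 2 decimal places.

Sensor diagonal = √(43.8² + 32.9²) = √3000.8500 ≈ 54.7800 mm.
From α = 2·arctan(d/2f) we get f = d / (2·tan(α/2)).
With d = 54.7800 mm and α/2 = 13.3°, tan(α/2) ≈ 0.23639, so f ≈ 54.7800 / 0.47278 ≈ 115.8679 mm.

115.87 mm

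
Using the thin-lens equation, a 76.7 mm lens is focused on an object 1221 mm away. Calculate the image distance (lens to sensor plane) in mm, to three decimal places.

1/dᵢ = 1/f − 1/dₒ = 1/76.7 − 1/1221 = 0.0122188 mm⁻¹.
dᵢ = 1/0.0122188 ≈ 81.8410 mm.

81.841 mm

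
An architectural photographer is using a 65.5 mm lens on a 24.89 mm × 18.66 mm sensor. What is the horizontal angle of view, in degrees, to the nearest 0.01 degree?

21.52°

Angle of view α = 2·arctan(w/2f) with w = 24.89 mm and f = 65.5 mm.
w/2f = 0.19000; arctan(0.19000) ≈ 10.7580°, so α ≈ 21.5159°.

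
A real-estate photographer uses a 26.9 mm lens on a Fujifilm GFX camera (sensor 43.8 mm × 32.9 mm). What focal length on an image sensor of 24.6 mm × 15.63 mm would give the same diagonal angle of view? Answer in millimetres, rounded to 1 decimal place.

Sensor diagonal = √(43.8² + 32.9²) = √3000.8500 ≈ 54.7800 mm.
Sensor diagonal = √(24.6² + 15.63²) = √849.4569 ≈ 29.1454 mm.
Equal angle of view means equal diagonal/f ratio, so f₂ = f₁ · (diagonal₂/diagonal₁) = 26.9 × 29.1454/54.7800.
f₂ = 26.9 × 0.53205 ≈ 14.312 mm.

14.3 mm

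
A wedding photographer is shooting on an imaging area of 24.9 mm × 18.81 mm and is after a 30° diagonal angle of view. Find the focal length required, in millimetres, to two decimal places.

58.23 mm

Sensor diagonal = √(24.9² + 18.81²) = √973.8261 ≈ 31.2062 mm.
From α = 2·arctan(d/2f) we get f = d / (2·tan(α/2)).
With d = 31.2062 mm and α/2 = 15°, tan(α/2) ≈ 0.26795, so f ≈ 31.2062 / 0.53590 ≈ 58.2315 mm.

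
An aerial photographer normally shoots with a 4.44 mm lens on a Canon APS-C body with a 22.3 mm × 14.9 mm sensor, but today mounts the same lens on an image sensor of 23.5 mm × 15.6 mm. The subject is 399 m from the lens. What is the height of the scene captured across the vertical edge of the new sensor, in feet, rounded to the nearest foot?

4599 ft

The focal length stays 4.44 mm; the relevant sensor dimension is now h = 15.6 mm. Object distance dₒ = 399 m = 399000 mm.
Thin-lens field height W = h·(dₒ − f)/f = 15.6 × (399000 − 4.44)/4.44 ≈ 1401876.292 mm = 1401876.292/304.8 ft = 4599.33 ft.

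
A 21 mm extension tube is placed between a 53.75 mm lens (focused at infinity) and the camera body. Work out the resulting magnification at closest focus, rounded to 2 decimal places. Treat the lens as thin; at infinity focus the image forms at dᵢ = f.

The tube moves the image plane from f to f + e, so dᵢ = 53.75 + 21 = 74.75 mm. Focus is achieved when 1/f = 1/dₒ + 1/dᵢ, giving dₒ = 1/(1/f − 1/(f+e)).
Magnification m = dᵢ/dₒ = (f+e)·(1/f − 1/(f+e)) = e/f = 21/53.75 ≈ 0.3907.

0.39×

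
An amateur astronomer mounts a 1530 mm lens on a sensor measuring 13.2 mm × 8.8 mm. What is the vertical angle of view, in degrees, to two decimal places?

Angle of view α = 2·arctan(h/2f) with h = 8.8 mm and f = 1530 mm.
h/2f = 0.00288; arctan(0.00288) ≈ 0.1648°, so α ≈ 0.3295°.

0.33°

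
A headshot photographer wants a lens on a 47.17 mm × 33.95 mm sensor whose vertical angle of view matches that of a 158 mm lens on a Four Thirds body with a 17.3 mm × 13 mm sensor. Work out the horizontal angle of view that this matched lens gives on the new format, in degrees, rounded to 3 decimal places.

6.543°

Equal vertical AOV ⇒ f₂ = f₁ · 33.95/13 = 158 × 2.61154 ≈ 412.6231 mm.
Horizontal AOV on the new format = 2·arctan(47.17 / (2 × 412.6231)) = 2·arctan(0.05716) ≈ 6.5428°.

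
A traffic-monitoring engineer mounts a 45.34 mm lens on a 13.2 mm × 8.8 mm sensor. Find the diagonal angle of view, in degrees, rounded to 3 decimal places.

Sensor diagonal = √(13.2² + 8.8²) = √251.6800 ≈ 15.8644 mm.
Angle of view α = 2·arctan(d/2f) with d = 15.8644 mm and f = 45.34 mm.
d/2f = 0.17495; arctan(0.17495) ≈ 9.9234°, so α ≈ 19.8469°.

19.847°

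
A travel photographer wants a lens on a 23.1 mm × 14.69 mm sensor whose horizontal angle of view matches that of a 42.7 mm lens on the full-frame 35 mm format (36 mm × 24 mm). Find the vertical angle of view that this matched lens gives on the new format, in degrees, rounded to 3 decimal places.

Equal horizontal AOV ⇒ f₂ = f₁ · 23.1/36 = 42.7 × 0.64167 ≈ 27.3992 mm.
Vertical AOV on the new format = 2·arctan(14.69 / (2 × 27.3992)) = 2·arctan(0.26807) ≈ 30.0133°.

30.013°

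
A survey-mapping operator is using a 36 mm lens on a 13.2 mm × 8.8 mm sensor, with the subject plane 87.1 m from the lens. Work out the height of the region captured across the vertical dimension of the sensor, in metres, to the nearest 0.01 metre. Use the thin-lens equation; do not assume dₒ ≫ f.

21.28 m

dₒ: 87.1 m = 87100 mm.
Similar triangles through the lens centre give W/dₒ = h/dᵢ; with 1/f = 1/dₒ + 1/dᵢ this gives W = h·(dₒ − f)/f.
W = 8.8 mm × (87100 − 36) / 36 = 8.8 × 2418.4444 ≈ 21282.311 mm = 21.2823 m.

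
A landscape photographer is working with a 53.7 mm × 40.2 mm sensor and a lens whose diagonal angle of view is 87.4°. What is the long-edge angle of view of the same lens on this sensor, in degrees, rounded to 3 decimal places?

74.833°

Sensor diagonal = √(53.7² + 40.2²) = √4499.7300 ≈ 67.0800 mm.
From the diagonal AOV: f = 67.0800 / (2·tan(43.7°)) = 67.0800 / 1.91124 ≈ 35.0976 mm.
Long-edge AOV = 2·arctan(53.7 / (2 × 35.0976)) = 2·arctan(0.76501) ≈ 74.8326°.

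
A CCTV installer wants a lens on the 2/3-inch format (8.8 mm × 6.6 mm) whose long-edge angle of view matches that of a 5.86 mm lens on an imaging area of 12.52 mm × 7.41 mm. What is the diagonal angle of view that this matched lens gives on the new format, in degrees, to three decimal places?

Equal long-edge AOV ⇒ f₂ = f₁ · 8.8/12.52 = 5.86 × 0.70288 ≈ 4.1188 mm.
Sensor diagonal = √(8.8² + 6.6²) = √121.0000 ≈ 11.0000 mm.
Diagonal AOV on the new format = 2·arctan(11.0000 / (2 × 4.1188)) = 2·arctan(1.33532) ≈ 106.3423°.

106.342°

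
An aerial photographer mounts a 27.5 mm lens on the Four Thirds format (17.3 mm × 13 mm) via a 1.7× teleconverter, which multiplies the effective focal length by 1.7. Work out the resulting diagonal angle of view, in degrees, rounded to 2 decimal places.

Effective focal length f = 27.5 × 1.7 = 46.75 mm.
Sensor diagonal = √(17.3² + 13²) = √468.2900 ≈ 21.6400 mm.
α = 2·arctan(21.640 / (2 × 46.75)) = 2·arctan(0.23144) ≈ 26.0626°.

26.06°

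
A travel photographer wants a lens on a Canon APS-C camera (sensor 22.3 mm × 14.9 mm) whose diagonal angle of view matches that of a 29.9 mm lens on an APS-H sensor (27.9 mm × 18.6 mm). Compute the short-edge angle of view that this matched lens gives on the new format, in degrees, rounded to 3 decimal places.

Sensor diagonal = √(27.9² + 18.6²) = √1124.3700 ≈ 33.5316 mm.
Sensor diagonal = √(22.3² + 14.9²) = √719.3000 ≈ 26.8198 mm.
Equal diagonal AOV ⇒ f₂ = f₁ · 26.8198/33.5316 = 29.9 × 0.79984 ≈ 23.9151 mm.
Short-edge AOV on the new format = 2·arctan(14.9 / (2 × 23.9151)) = 2·arctan(0.31152) ≈ 34.6056°.

34.606°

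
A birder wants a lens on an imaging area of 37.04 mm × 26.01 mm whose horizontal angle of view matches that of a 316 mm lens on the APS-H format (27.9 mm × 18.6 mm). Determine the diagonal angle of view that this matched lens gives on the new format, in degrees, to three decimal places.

6.175°

Equal horizontal AOV ⇒ f₂ = f₁ · 37.04/27.9 = 316 × 1.32760 ≈ 419.5211 mm.
Sensor diagonal = √(37.04² + 26.01²) = √2048.4817 ≈ 45.2602 mm.
Diagonal AOV on the new format = 2·arctan(45.2602 / (2 × 419.5211)) = 2·arctan(0.05394) ≈ 6.1754°.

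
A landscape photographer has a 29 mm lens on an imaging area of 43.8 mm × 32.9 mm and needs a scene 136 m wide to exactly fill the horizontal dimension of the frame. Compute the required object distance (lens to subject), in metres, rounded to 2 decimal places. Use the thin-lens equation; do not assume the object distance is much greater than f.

W: 136 m = 136000 mm.
Magnification m = w/W = dᵢ/dₒ; combined with 1/f = 1/dₒ + 1/dᵢ this gives dₒ = f·(1 + W/w).
dₒ = 29 mm × (1 + 136000/43.8) = 29 × 3106.0228 ≈ 90074.662 mm = 90.0747 m.

90.07 m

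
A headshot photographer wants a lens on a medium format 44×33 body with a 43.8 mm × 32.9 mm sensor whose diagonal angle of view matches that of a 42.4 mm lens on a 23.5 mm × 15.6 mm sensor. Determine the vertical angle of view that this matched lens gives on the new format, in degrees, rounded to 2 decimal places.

Sensor diagonal = √(23.5² + 15.6²) = √795.6100 ≈ 28.2066 mm.
Sensor diagonal = √(43.8² + 32.9²) = √3000.8500 ≈ 54.7800 mm.
Equal diagonal AOV ⇒ f₂ = f₁ · 54.7800/28.2066 = 42.4 × 1.94210 ≈ 82.3451 mm.
Vertical AOV on the new format = 2·arctan(32.9 / (2 × 82.3451)) = 2·arctan(0.19977) ≈ 22.5944°.

22.59°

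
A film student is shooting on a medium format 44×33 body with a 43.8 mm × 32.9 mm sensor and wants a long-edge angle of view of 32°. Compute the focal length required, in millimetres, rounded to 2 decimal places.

76.37 mm

From α = 2·arctan(w/2f) we get f = w / (2·tan(α/2)).
With w = 43.8 mm and α/2 = 16°, tan(α/2) ≈ 0.28675, so f ≈ 43.8 / 0.57349 ≈ 76.3744 mm.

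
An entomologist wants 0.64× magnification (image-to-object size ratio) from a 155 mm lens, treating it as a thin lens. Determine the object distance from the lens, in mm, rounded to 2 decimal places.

397.19 mm

With m = dᵢ/dₒ and 1/f = 1/dₒ + 1/dᵢ, substituting dᵢ = m·dₒ gives 1/f = (1 + 1/m)/dₒ, hence dₒ = f·(1 + 1/m).
dₒ = 155 × (1 + 1/0.64) = 155 × 2.56250 ≈ 397.188 mm.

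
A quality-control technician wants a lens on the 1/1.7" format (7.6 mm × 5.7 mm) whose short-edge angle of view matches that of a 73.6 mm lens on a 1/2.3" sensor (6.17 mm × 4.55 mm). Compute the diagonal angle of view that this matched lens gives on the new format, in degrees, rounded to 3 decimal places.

5.898°

Equal short-edge AOV ⇒ f₂ = f₁ · 5.7/4.55 = 73.6 × 1.25275 ≈ 92.2022 mm.
Sensor diagonal = √(7.6² + 5.7²) = √90.2500 ≈ 9.5000 mm.
Diagonal AOV on the new format = 2·arctan(9.5000 / (2 × 92.2022)) = 2·arctan(0.05152) ≈ 5.8982°.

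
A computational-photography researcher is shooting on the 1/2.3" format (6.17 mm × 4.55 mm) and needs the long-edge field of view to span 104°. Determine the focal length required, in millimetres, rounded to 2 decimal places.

From α = 2·arctan(w/2f) we get f = w / (2·tan(α/2)).
With w = 6.17 mm and α/2 = 52°, tan(α/2) ≈ 1.27994, so f ≈ 6.17 / 2.55988 ≈ 2.4103 mm.

2.41 mm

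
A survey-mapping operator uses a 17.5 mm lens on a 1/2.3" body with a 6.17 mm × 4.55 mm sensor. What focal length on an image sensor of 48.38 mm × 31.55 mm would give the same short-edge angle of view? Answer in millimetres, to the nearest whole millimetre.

Equal angle of view means equal height/f ratio, so f₂ = f₁ · (height₂/height₁) = 17.5 × 31.55/4.55.
f₂ = 17.5 × 6.93407 ≈ 121.346 mm.

121 mm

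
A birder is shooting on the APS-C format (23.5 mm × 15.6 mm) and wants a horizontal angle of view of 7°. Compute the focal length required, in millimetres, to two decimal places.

From α = 2·arctan(w/2f) we get f = w / (2·tan(α/2)).
With w = 23.5 mm and α/2 = 3.5°, tan(α/2) ≈ 0.06116, so f ≈ 23.5 / 0.12233 ≈ 192.1108 mm.

192.11 mm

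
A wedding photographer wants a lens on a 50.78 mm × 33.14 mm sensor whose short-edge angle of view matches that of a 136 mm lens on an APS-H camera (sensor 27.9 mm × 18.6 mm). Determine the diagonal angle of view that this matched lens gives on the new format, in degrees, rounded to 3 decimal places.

14.264°

Equal short-edge AOV ⇒ f₂ = f₁ · 33.14/18.6 = 136 × 1.78172 ≈ 242.3140 mm.
Sensor diagonal = √(50.78² + 33.14²) = √3676.8680 ≈ 60.6372 mm.
Diagonal AOV on the new format = 2·arctan(60.6372 / (2 × 242.3140)) = 2·arctan(0.12512) ≈ 14.2637°.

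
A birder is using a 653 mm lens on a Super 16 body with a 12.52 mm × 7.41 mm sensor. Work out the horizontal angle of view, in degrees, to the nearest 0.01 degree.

1.10°

Angle of view α = 2·arctan(w/2f) with w = 12.52 mm and f = 653 mm.
w/2f = 0.00959; arctan(0.00959) ≈ 0.5493°, so α ≈ 1.0985°.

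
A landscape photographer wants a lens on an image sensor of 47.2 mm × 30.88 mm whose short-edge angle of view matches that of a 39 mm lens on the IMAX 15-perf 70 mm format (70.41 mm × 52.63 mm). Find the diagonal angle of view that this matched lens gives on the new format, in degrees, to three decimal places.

101.889°

Equal short-edge AOV ⇒ f₂ = f₁ · 30.88/52.63 = 39 × 0.58674 ≈ 22.8828 mm.
Sensor diagonal = √(47.2² + 30.88²) = √3181.4144 ≈ 56.4040 mm.
Diagonal AOV on the new format = 2·arctan(56.4040 / (2 × 22.8828)) = 2·arctan(1.23246) ≈ 101.8891°.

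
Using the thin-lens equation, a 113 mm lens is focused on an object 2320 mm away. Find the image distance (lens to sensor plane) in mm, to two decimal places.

1/dᵢ = 1/f − 1/dₒ = 1/113 − 1/2320 = 0.0084185 mm⁻¹.
dᵢ = 1/0.0084185 ≈ 118.7857 mm.

118.79 mm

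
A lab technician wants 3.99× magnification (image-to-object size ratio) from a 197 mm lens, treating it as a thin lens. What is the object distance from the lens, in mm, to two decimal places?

246.37 mm

With m = dᵢ/dₒ and 1/f = 1/dₒ + 1/dᵢ, substituting dᵢ = m·dₒ gives 1/f = (1 + 1/m)/dₒ, hence dₒ = f·(1 + 1/m).
dₒ = 197 × (1 + 1/3.99) = 197 × 1.25063 ≈ 246.373 mm.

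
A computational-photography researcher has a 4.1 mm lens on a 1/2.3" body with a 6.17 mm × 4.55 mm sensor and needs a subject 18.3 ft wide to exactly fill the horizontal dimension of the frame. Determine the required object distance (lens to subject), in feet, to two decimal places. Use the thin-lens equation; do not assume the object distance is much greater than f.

12.17 ft

W: 18.3 ft × 304.8 mm/ft = 5577.84 mm.
Magnification m = w/W = dᵢ/dₒ; combined with 1/f = 1/dₒ + 1/dᵢ this gives dₒ = f·(1 + W/w).
dₒ = 4.1 mm × (1 + 5577.84/6.17) = 4.1 × 905.0259 ≈ 3710.606 mm = 3710.606/304.8 ft = 12.1739 ft.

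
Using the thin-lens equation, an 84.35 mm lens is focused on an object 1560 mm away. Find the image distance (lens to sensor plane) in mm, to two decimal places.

1/dᵢ = 1/f − 1/dₒ = 1/84.35 − 1/1560 = 0.0112143 mm⁻¹.
dᵢ = 1/0.0112143 ≈ 89.1716 mm.

89.17 mm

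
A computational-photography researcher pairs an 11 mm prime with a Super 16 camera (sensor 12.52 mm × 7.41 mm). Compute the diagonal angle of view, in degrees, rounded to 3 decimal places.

Sensor diagonal = √(12.52² + 7.41²) = √211.6585 ≈ 14.5485 mm.
Angle of view α = 2·arctan(d/2f) with d = 14.5485 mm and f = 11 mm.
d/2f = 0.66129; arctan(0.66129) ≈ 33.4765°, so α ≈ 66.9529°.

66.953°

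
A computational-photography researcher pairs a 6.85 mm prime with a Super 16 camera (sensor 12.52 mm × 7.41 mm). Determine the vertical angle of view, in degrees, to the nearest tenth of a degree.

Angle of view α = 2·arctan(h/2f) with h = 7.41 mm and f = 6.85 mm.
h/2f = 0.54088; arctan(0.54088) ≈ 28.4079°, so α ≈ 56.8158°.

56.8°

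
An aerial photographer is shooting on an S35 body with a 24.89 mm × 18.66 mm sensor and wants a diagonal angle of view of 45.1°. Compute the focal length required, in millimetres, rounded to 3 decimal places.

Sensor diagonal = √(24.89² + 18.66²) = √967.7077 ≈ 31.1080 mm.
From α = 2·arctan(d/2f) we get f = d / (2·tan(α/2)).
With d = 31.1080 mm and α/2 = 22.55°, tan(α/2) ≈ 0.41524, so f ≈ 31.1080 / 0.83047 ≈ 37.4582 mm.

37.458 mm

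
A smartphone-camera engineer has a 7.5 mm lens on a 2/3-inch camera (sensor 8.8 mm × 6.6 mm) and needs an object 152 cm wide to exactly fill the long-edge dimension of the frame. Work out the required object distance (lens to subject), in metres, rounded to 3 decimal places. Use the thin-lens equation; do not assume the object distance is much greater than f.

W: 152 cm = 1520 mm.
Magnification m = w/W = dᵢ/dₒ; combined with 1/f = 1/dₒ + 1/dᵢ this gives dₒ = f·(1 + W/w).
dₒ = 7.5 mm × (1 + 1520/8.8) = 7.5 × 173.7273 ≈ 1302.955 mm = 1.30295 m.

1.303 m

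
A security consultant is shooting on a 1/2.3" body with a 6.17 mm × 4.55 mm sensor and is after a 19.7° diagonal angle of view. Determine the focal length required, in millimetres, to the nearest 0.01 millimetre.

22.08 mm

Sensor diagonal = √(6.17² + 4.55²) = √58.7714 ≈ 7.6663 mm.
From α = 2·arctan(d/2f) we get f = d / (2·tan(α/2)).
With d = 7.6663 mm and α/2 = 9.85°, tan(α/2) ≈ 0.17363, so f ≈ 7.6663 / 0.34726 ≈ 22.0765 mm.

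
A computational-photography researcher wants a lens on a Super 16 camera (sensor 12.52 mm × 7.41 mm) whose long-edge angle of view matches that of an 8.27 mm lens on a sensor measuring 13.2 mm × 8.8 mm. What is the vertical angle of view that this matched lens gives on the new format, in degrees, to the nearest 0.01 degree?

50.57°

Equal long-edge AOV ⇒ f₂ = f₁ · 12.52/13.2 = 8.27 × 0.94848 ≈ 7.8440 mm.
Vertical AOV on the new format = 2·arctan(7.41 / (2 × 7.8440)) = 2·arctan(0.47234) ≈ 50.5662°.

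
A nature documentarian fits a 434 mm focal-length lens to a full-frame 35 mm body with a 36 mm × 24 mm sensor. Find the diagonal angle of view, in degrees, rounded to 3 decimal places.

Sensor diagonal = √(36² + 24²) = √1872.0000 ≈ 43.2666 mm.
Angle of view α = 2·arctan(d/2f) with d = 43.2666 mm and f = 434 mm.
d/2f = 0.04985; arctan(0.04985) ≈ 2.8536°, so α ≈ 5.7072°.

5.707°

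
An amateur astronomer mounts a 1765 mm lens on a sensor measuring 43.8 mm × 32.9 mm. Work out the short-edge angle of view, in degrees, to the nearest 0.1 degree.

1.1°

Angle of view α = 2·arctan(h/2f) with h = 32.9 mm and f = 1765 mm.
h/2f = 0.00932; arctan(0.00932) ≈ 0.5340°, so α ≈ 1.0680°.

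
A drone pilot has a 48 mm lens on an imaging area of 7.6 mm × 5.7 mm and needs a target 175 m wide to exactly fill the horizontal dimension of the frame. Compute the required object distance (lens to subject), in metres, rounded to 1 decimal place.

1105.3 m

W: 175 m = 175000 mm.
Magnification m = w/W = dᵢ/dₒ; combined with 1/f = 1/dₒ + 1/dᵢ this gives dₒ = f·(1 + W/w).
dₒ = 48 mm × (1 + 175000/7.6) = 48 × 23027.3158 ≈ 1105311.158 mm = 1105.31 m.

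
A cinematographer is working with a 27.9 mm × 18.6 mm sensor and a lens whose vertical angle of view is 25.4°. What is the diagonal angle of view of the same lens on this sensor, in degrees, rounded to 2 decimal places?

From the vertical AOV: f = 18.6 / (2·tan(12.7°)) = 18.6 / 0.45072 ≈ 41.2674 mm.
Sensor diagonal = √(27.9² + 18.6²) = √1124.3700 ≈ 33.5316 mm.
Diagonal AOV = 2·arctan(33.5316 / (2 × 41.2674)) = 2·arctan(0.40627) ≈ 44.2212°.

44.22°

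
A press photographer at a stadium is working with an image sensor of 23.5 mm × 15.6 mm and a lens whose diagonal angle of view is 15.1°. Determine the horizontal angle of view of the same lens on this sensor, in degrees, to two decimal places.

12.60°

Sensor diagonal = √(23.5² + 15.6²) = √795.6100 ≈ 28.2066 mm.
From the diagonal AOV: f = 28.2066 / (2·tan(7.55°)) = 28.2066 / 0.26508 ≈ 106.4074 mm.
Horizontal AOV = 2·arctan(23.5 / (2 × 106.4074)) = 2·arctan(0.11042) ≈ 12.6027°.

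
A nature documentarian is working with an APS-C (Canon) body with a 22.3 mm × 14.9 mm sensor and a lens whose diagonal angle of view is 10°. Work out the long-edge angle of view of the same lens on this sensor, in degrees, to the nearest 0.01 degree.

8.32°

Sensor diagonal = √(22.3² + 14.9²) = √719.3000 ≈ 26.8198 mm.
From the diagonal AOV: f = 26.8198 / (2·tan(5°)) = 26.8198 / 0.17498 ≈ 153.2757 mm.
Long-edge AOV = 2·arctan(22.3 / (2 × 153.2757)) = 2·arctan(0.07274) ≈ 8.3213°.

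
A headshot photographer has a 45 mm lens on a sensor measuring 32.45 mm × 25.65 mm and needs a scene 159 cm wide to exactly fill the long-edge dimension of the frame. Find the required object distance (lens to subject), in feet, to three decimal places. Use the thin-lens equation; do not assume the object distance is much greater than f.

W: 159 cm = 1590 mm.
Magnification m = w/W = dᵢ/dₒ; combined with 1/f = 1/dₒ + 1/dᵢ this gives dₒ = f·(1 + W/w).
dₒ = 45 mm × (1 + 1590/32.45) = 45 × 49.9985 ≈ 2249.931 mm = 2249.931/304.8 ft = 7.38166 ft.

7.382 ft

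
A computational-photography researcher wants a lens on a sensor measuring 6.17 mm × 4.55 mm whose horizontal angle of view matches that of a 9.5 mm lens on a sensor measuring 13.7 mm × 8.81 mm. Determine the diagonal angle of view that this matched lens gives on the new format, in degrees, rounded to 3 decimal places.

83.715°

Equal horizontal AOV ⇒ f₂ = f₁ · 6.17/13.7 = 9.5 × 0.45036 ≈ 4.2785 mm.
Sensor diagonal = √(6.17² + 4.55²) = √58.7714 ≈ 7.6663 mm.
Diagonal AOV on the new format = 2·arctan(7.6663 / (2 × 4.2785)) = 2·arctan(0.89591) ≈ 83.7150°.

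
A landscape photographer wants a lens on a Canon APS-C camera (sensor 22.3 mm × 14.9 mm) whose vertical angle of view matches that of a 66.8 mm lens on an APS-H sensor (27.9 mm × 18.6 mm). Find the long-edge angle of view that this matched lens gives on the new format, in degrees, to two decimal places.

Equal vertical AOV ⇒ f₂ = f₁ · 14.9/18.6 = 66.8 × 0.80108 ≈ 53.5118 mm.
Long-edge AOV on the new format = 2·arctan(22.3 / (2 × 53.5118)) = 2·arctan(0.20837) ≈ 23.5401°.

23.54°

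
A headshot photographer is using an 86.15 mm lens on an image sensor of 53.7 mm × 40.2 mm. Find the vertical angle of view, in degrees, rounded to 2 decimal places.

Angle of view α = 2·arctan(h/2f) with h = 40.2 mm and f = 86.15 mm.
h/2f = 0.23331; arctan(0.23331) ≈ 13.1330°, so α ≈ 26.2659°.

26.27°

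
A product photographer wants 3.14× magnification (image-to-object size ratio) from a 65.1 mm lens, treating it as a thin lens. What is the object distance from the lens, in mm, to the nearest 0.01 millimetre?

85.83 mm

With m = dᵢ/dₒ and 1/f = 1/dₒ + 1/dᵢ, substituting dᵢ = m·dₒ gives 1/f = (1 + 1/m)/dₒ, hence dₒ = f·(1 + 1/m).
dₒ = 65.1 × (1 + 1/3.14) = 65.1 × 1.31847 ≈ 85.832 mm.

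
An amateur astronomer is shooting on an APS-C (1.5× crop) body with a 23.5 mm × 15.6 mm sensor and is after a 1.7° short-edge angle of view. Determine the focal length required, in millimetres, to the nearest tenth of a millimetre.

From α = 2·arctan(h/2f) we get f = h / (2·tan(α/2)).
With h = 15.6 mm and α/2 = 0.85°, tan(α/2) ≈ 0.01484, so f ≈ 15.6 / 0.02967 ≈ 525.7345 mm.

525.7 mm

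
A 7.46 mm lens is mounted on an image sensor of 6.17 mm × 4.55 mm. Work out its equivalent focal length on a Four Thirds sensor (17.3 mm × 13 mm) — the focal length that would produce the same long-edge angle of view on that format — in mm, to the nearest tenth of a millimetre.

20.9 mm

Equal angle of view means equal width/f ratio, so f₂ = f₁ · (width₂/width₁) = 7.46 × 17.3/6.17.
f₂ = 7.46 × 2.80389 ≈ 20.917 mm.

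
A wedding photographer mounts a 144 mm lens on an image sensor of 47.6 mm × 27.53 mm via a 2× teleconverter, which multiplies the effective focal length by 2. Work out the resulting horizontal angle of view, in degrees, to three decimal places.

9.448°

Effective focal length f = 144 × 2 = 288 mm.
α = 2·arctan(47.6 / (2 × 288)) = 2·arctan(0.08264) ≈ 9.4483°.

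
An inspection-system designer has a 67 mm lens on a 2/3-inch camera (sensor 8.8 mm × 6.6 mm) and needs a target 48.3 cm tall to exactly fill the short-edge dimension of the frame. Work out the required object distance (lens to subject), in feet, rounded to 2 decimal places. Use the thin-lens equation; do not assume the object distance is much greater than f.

W: 48.3 cm = 483 mm.
Magnification m = h/W = dᵢ/dₒ; combined with 1/f = 1/dₒ + 1/dᵢ this gives dₒ = f·(1 + W/h).
dₒ = 67 mm × (1 + 483/6.6) = 67 × 74.1818 ≈ 4970.182 mm = 4970.182/304.8 ft = 16.3064 ft.

16.31 ft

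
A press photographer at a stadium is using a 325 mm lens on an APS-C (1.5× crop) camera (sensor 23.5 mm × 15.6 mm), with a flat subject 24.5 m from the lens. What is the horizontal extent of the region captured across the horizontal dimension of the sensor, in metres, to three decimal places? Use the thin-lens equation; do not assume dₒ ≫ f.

1.748 m

dₒ: 24.5 m = 24500 mm.
Similar triangles through the lens centre give W/dₒ = w/dᵢ; with 1/f = 1/dₒ + 1/dᵢ this gives W = w·(dₒ − f)/f.
W = 23.5 mm × (24500 − 325) / 325 = 23.5 × 74.3846 ≈ 1748.038 mm = 1.74804 m.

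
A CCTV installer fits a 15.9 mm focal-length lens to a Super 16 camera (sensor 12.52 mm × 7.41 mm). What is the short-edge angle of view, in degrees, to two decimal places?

Angle of view α = 2·arctan(h/2f) with h = 7.41 mm and f = 15.9 mm.
h/2f = 0.23302; arctan(0.23302) ≈ 13.1169°, so α ≈ 26.2339°.

26.23°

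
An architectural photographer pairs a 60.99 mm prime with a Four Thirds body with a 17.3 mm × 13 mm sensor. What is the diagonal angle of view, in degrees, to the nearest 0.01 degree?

20.12°

Sensor diagonal = √(17.3² + 13²) = √468.2900 ≈ 21.6400 mm.
Angle of view α = 2·arctan(d/2f) with d = 21.6400 mm and f = 60.99 mm.
d/2f = 0.17741; arctan(0.17741) ≈ 10.0600°, so α ≈ 20.1199°.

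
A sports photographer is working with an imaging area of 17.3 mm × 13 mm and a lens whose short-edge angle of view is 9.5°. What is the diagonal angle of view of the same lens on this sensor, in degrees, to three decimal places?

From the short-edge AOV: f = 13 / (2·tan(4.75°)) = 13 / 0.16619 ≈ 78.2250 mm.
Sensor diagonal = √(17.3² + 13²) = √468.2900 ≈ 21.6400 mm.
Diagonal AOV = 2·arctan(21.6400 / (2 × 78.2250)) = 2·arctan(0.13832) ≈ 15.7502°.

15.750°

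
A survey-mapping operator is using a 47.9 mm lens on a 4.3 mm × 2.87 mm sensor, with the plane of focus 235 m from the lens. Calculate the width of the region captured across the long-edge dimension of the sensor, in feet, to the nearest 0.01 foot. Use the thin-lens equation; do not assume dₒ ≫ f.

69.20 ft

dₒ: 235 m = 235000 mm.
Similar triangles through the lens centre give W/dₒ = w/dᵢ; with 1/f = 1/dₒ + 1/dᵢ this gives W = w·(dₒ − f)/f.
W = 4.3 mm × (235000 − 47.9) / 47.9 = 4.3 × 4905.0543 ≈ 21091.733 mm = 21091.733/304.8 ft = 69.1986 ft.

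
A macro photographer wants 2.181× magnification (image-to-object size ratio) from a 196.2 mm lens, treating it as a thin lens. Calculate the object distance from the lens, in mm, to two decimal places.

286.16 mm

With m = dᵢ/dₒ and 1/f = 1/dₒ + 1/dᵢ, substituting dᵢ = m·dₒ gives 1/f = (1 + 1/m)/dₒ, hence dₒ = f·(1 + 1/m).
dₒ = 196.2 × (1 + 1/2.181) = 196.2 × 1.45851 ≈ 286.159 mm.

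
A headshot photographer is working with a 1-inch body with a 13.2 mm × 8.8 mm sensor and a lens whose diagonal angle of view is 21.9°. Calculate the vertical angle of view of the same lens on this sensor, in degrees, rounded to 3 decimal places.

Sensor diagonal = √(13.2² + 8.8²) = √251.6800 ≈ 15.8644 mm.
From the diagonal AOV: f = 15.8644 / (2·tan(10.95°)) = 15.8644 / 0.38695 ≈ 40.9987 mm.
Vertical AOV = 2·arctan(8.8 / (2 × 40.9987)) = 2·arctan(0.10732) ≈ 12.2511°.

12.251°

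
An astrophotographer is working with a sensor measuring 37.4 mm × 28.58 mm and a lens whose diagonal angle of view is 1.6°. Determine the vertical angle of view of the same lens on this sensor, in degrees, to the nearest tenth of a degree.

Sensor diagonal = √(37.4² + 28.58²) = √2215.5764 ≈ 47.0699 mm.
From the diagonal AOV: f = 47.0699 / (2·tan(0.8°)) = 47.0699 / 0.02793 ≈ 1685.4574 mm.
Vertical AOV = 2·arctan(28.58 / (2 × 1685.4574)) = 2·arctan(0.00848) ≈ 0.9715°.

1.0°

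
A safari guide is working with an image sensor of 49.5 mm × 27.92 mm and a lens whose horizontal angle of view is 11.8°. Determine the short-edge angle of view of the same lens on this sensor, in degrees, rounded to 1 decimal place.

6.7°

From the horizontal AOV: f = 49.5 / (2·tan(5.9°)) = 49.5 / 0.20668 ≈ 239.5008 mm.
Short-edge AOV = 2·arctan(27.92 / (2 × 239.5008)) = 2·arctan(0.05829) ≈ 6.6718°.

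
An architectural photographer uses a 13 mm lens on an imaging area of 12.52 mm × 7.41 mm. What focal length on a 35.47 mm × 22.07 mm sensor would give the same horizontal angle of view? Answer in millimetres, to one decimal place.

36.8 mm

Equal angle of view means equal width/f ratio, so f₂ = f₁ · (width₂/width₁) = 13 × 35.47/12.52.
f₂ = 13 × 2.83307 ≈ 36.830 mm.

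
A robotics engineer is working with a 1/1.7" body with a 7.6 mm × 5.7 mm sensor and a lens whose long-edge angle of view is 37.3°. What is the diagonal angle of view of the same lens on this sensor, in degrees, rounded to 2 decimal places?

45.75°

From the long-edge AOV: f = 7.6 / (2·tan(18.65°)) = 7.6 / 0.67502 ≈ 11.2590 mm.
Sensor diagonal = √(7.6² + 5.7²) = √90.2500 ≈ 9.5000 mm.
Diagonal AOV = 2·arctan(9.5000 / (2 × 11.2590)) = 2·arctan(0.42189) ≈ 45.7484°.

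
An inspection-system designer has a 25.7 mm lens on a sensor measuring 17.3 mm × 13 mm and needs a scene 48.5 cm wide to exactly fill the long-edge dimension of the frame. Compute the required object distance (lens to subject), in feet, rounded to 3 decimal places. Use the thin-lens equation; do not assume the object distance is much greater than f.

2.448 ft

W: 48.5 cm = 485 mm.
Magnification m = w/W = dᵢ/dₒ; combined with 1/f = 1/dₒ + 1/dᵢ this gives dₒ = f·(1 + W/w).
dₒ = 25.7 mm × (1 + 485/17.3) = 25.7 × 29.0347 ≈ 746.191 mm = 746.191/304.8 ft = 2.44813 ft.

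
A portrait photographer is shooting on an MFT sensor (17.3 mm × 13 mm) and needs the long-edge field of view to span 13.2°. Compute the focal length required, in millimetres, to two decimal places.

74.76 mm

From α = 2·arctan(w/2f) we get f = w / (2·tan(α/2)).
With w = 17.3 mm and α/2 = 6.6°, tan(α/2) ≈ 0.11570, so f ≈ 17.3 / 0.23141 ≈ 74.7598 mm.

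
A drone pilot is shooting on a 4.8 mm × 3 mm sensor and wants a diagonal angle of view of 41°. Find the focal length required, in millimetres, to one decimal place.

7.6 mm

Sensor diagonal = √(4.8² + 3²) = √32.0400 ≈ 5.6604 mm.
From α = 2·arctan(d/2f) we get f = d / (2·tan(α/2)).
With d = 5.6604 mm and α/2 = 20.5°, tan(α/2) ≈ 0.37388, so f ≈ 5.6604 / 0.74777 ≈ 7.5697 mm.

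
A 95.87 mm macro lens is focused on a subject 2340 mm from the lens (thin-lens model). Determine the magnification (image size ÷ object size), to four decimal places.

Thin lens: 1/f = 1/dₒ + 1/dᵢ → 1/dᵢ = 1/95.87 − 1/2340 = 0.0100034 mm⁻¹, so dᵢ ≈ 99.9656 mm.
Magnification m = dᵢ/dₒ = 99.9656/2340 ≈ 0.04272.

0.0427×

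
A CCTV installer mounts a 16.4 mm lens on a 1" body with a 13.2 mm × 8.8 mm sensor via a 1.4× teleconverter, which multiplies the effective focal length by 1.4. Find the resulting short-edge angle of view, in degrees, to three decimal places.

21.697°

Effective focal length f = 16.4 × 1.4 = 22.96 mm.
α = 2·arctan(8.8 / (2 × 22.96)) = 2·arctan(0.19164) ≈ 21.6970°.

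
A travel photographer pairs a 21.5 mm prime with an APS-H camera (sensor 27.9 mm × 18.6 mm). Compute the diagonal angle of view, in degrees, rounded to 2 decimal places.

Sensor diagonal = √(27.9² + 18.6²) = √1124.3700 ≈ 33.5316 mm.
Angle of view α = 2·arctan(d/2f) with d = 33.5316 mm and f = 21.5 mm.
d/2f = 0.77981; arctan(0.77981) ≈ 37.9473°, so α ≈ 75.8946°.

75.89°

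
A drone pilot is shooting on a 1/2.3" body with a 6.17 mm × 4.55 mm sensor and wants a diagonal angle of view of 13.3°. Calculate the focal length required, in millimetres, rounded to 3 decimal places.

32.877 mm

Sensor diagonal = √(6.17² + 4.55²) = √58.7714 ≈ 7.6663 mm.
From α = 2·arctan(d/2f) we get f = d / (2·tan(α/2)).
With d = 7.6663 mm and α/2 = 6.65°, tan(α/2) ≈ 0.11659, so f ≈ 7.6663 / 0.23318 ≈ 32.8774 mm.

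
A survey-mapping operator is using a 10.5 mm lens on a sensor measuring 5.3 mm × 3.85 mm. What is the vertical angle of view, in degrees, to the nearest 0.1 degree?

20.8°

Angle of view α = 2·arctan(h/2f) with h = 3.85 mm and f = 10.5 mm.
h/2f = 0.18333; arctan(0.18333) ≈ 10.3889°, so α ≈ 20.7777°.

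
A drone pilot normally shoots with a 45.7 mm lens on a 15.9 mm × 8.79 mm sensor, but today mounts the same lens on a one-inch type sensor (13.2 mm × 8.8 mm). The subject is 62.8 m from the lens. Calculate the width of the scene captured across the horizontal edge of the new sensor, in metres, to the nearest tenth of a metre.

18.1 m

The focal length stays 45.7 mm; the relevant sensor dimension is now w = 13.2 mm. Object distance dₒ = 62.8 m = 62800 mm.
Thin-lens field width W = w·(dₒ − f)/f = 13.2 × (62800 − 45.7)/45.7 ≈ 18125.968 mm = 18.126 m.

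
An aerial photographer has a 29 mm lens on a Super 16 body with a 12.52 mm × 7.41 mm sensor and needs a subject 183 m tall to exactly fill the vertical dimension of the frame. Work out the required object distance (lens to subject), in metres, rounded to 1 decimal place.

W: 183 m = 183000 mm.
Magnification m = h/W = dᵢ/dₒ; combined with 1/f = 1/dₒ + 1/dᵢ this gives dₒ = f·(1 + W/h).
dₒ = 29 mm × (1 + 183000/7.41) = 29 × 24697.3563 ≈ 716223.332 mm = 716.223 m.

716.2 m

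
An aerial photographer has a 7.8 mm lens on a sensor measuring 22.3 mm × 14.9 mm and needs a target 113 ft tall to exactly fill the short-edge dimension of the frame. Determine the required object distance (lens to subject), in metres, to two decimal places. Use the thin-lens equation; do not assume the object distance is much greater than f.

18.04 m

W: 113 ft × 304.8 mm/ft = 34442.40 mm.
Magnification m = h/W = dᵢ/dₒ; combined with 1/f = 1/dₒ + 1/dᵢ this gives dₒ = f·(1 + W/h).
dₒ = 7.8 mm × (1 + 34442.4/14.9) = 7.8 × 2312.5704 ≈ 18038.049 mm = 18.038 m.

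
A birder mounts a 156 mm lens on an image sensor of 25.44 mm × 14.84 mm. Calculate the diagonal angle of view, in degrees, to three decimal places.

10.785°

Sensor diagonal = √(25.44² + 14.84²) = √867.4192 ≈ 29.4520 mm.
Angle of view α = 2·arctan(d/2f) with d = 29.4520 mm and f = 156 mm.
d/2f = 0.09440; arctan(0.09440) ≈ 5.3926°, so α ≈ 10.7852°.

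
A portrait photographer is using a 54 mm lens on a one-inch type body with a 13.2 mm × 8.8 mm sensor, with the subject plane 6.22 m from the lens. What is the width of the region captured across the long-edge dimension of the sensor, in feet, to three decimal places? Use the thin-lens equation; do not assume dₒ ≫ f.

dₒ: 6.22 m = 6220 mm.
Similar triangles through the lens centre give W/dₒ = w/dᵢ; with 1/f = 1/dₒ + 1/dᵢ this gives W = w·(dₒ − f)/f.
W = 13.2 mm × (6220 − 54) / 54 = 13.2 × 114.1852 ≈ 1507.244 mm = 1507.244/304.8 ft = 4.94503 ft.

4.945 ft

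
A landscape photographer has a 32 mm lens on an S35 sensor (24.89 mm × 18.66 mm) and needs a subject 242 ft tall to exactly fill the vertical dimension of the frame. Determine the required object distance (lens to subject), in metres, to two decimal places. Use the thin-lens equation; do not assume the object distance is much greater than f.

126.53 m

W: 242 ft × 304.8 mm/ft = 73761.60 mm.
Magnification m = h/W = dᵢ/dₒ; combined with 1/f = 1/dₒ + 1/dᵢ this gives dₒ = f·(1 + W/h).
dₒ = 32 mm × (1 + 73761.6/18.66) = 32 × 3953.9259 ≈ 126525.629 mm = 126.526 m.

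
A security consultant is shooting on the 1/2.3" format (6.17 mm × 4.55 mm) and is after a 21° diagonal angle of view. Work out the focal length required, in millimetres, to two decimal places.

20.68 mm

Sensor diagonal = √(6.17² + 4.55²) = √58.7714 ≈ 7.6663 mm.
From α = 2·arctan(d/2f) we get f = d / (2·tan(α/2)).
With d = 7.6663 mm and α/2 = 10.5°, tan(α/2) ≈ 0.18534, so f ≈ 7.6663 / 0.37068 ≈ 20.6817 mm.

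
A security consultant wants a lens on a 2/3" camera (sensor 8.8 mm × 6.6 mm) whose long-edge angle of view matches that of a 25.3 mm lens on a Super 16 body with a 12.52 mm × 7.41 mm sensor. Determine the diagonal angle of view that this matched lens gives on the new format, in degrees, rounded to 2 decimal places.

34.37°

Equal long-edge AOV ⇒ f₂ = f₁ · 8.8/12.52 = 25.3 × 0.70288 ≈ 17.7827 mm.
Sensor diagonal = √(8.8² + 6.6²) = √121.0000 ≈ 11.0000 mm.
Diagonal AOV on the new format = 2·arctan(11.0000 / (2 × 17.7827)) = 2·arctan(0.30929) ≈ 34.3725°.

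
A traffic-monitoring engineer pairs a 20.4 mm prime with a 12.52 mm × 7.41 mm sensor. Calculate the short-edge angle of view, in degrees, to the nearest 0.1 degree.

20.6°

Angle of view α = 2·arctan(h/2f) with h = 7.41 mm and f = 20.4 mm.
h/2f = 0.18162; arctan(0.18162) ≈ 10.2937°, so α ≈ 20.5874°.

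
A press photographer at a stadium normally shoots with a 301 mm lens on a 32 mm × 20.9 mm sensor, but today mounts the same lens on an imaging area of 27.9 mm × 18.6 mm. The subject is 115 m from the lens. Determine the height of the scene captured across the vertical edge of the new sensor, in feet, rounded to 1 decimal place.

23.3 ft

The focal length stays 301 mm; the relevant sensor dimension is now h = 18.6 mm. Object distance dₒ = 115 m = 115000 mm.
Thin-lens field height W = h·(dₒ − f)/f = 18.6 × (115000 − 301)/301 ≈ 7087.712 mm = 7087.712/304.8 ft = 23.2536 ft.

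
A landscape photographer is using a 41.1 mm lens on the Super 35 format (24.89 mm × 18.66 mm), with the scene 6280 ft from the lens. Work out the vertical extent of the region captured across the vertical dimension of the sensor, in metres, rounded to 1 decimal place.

869.0 m

dₒ: 6280 ft × 304.8 mm/ft = 1914143.94 mm.
Similar triangles through the lens centre give W/dₒ = h/dᵢ; with 1/f = 1/dₒ + 1/dᵢ this gives W = h·(dₒ − f)/f.
W = 18.66 mm × (1.91414e+06 − 41.1) / 41.1 = 18.66 × 46571.8452 ≈ 869030.632 mm = 869.031 m.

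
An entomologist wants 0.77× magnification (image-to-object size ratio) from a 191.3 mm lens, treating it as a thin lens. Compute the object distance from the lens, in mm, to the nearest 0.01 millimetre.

With m = dᵢ/dₒ and 1/f = 1/dₒ + 1/dᵢ, substituting dᵢ = m·dₒ gives 1/f = (1 + 1/m)/dₒ, hence dₒ = f·(1 + 1/m).
dₒ = 191.3 × (1 + 1/0.77) = 191.3 × 2.29870 ≈ 439.742 mm.

439.74 mm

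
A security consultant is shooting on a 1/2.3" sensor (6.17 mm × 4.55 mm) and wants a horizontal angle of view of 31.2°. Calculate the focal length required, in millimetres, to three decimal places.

From α = 2·arctan(w/2f) we get f = w / (2·tan(α/2)).
With w = 6.17 mm and α/2 = 15.6°, tan(α/2) ≈ 0.27921, so f ≈ 6.17 / 0.55841 ≈ 11.0492 mm.

11.049 mm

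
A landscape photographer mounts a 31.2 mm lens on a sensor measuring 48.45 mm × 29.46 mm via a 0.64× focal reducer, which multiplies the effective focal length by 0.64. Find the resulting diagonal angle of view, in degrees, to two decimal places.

109.69°

Effective focal length f = 31.2 × 0.64 = 19.968 mm.
Sensor diagonal = √(48.45² + 29.46²) = √3215.2941 ≈ 56.7036 mm.
α = 2·arctan(56.704 / (2 × 19.968)) = 2·arctan(1.41986) ≈ 109.6864°.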